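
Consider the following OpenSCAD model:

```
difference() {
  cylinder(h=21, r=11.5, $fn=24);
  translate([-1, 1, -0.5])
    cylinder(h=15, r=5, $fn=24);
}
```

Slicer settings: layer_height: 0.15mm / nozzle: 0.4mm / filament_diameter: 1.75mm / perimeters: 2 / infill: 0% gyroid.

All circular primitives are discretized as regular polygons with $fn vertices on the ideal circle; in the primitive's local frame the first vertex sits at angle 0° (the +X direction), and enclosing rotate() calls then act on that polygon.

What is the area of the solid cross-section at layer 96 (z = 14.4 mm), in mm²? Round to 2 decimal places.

At z = 14.4 mm: the cylinder: section is a regular 24-gon, circumradius r=11.5 (area = (24/2)·11.500²·sin(360°/24) = 410.75 mm²); the cylinder at (-1, 1): section is a regular 24-gon, circumradius r=5 (area = (24/2)·5.000²·sin(360°/24) = 77.65 mm²); Taking the first minus the rest: starting from the r=11.5 cylinder (410.75 mm²), the r=5 cylinder at (-1, 1) lies wholly inside it (removes its full 77.65 mm² and its 31.33 mm outline becomes a hole wall) — area = 333.10 mm². Overall, the cross-section is one region with 1 hole. Net area = 333.10 mm².

333.10 mm²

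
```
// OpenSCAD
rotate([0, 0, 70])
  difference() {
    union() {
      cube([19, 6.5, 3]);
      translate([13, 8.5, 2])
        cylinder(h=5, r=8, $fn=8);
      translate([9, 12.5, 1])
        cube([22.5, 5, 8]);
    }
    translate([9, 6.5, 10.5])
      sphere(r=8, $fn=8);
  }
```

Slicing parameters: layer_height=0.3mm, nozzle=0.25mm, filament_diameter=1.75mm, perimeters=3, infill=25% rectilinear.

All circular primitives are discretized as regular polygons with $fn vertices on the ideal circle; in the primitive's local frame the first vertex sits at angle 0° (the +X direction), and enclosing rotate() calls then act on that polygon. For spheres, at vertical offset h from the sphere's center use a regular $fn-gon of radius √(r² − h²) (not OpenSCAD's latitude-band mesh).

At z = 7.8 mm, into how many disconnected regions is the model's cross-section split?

1

At z = 7.8 mm: the cube does not reach this height (z outside [0, 3]); the cylinder at (13, 8.5) is absent (z outside [2, 7]); the cube at (9, 12.5) is present — its section is the full 22.5×5 rectangle; Taking the union: only the 22.5×5 cube at (9, 12.5) is present, so the union is just that shape — 1 connected region; the r=8 sphere at (9, 6.5) slices to a regular 8-gon of circumradius 7.531 (√(r²−h²) with h=2.7 from center); Subtracting the remaining from the first: starting from the result so far, the r=8 sphere at (9, 6.5) partially overlaps it — only the 2.83 mm² overlap (of its 160.40 mm²) is removed, clipping the outline — 1 connected region; (whole slice rotated 70° about Z — lengths, areas and connectivity unchanged). The result has 1 disconnected region.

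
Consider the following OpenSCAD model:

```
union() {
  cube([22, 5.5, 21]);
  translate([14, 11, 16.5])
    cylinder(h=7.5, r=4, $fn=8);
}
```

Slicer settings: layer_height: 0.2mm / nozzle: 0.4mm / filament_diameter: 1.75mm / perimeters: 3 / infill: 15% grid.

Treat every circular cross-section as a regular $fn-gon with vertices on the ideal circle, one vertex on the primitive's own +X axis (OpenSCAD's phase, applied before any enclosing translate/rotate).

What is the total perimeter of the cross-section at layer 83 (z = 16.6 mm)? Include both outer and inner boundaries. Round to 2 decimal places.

79.49 mm

At z = 16.6 mm: the cube (footprint 22×5.5) is included at this height (perimeter 55.00 mm); the r=4 cylinder at (14, 11) gives a regular 8-gon of circumradius 4 (constant along its height) (perimeter = 2·8·4.000·sin(180°/8) = 24.49 mm); Combining (union): the 2 present regions are separate (no shared area or edge), so areas and boundary lengths simply add and each stays a separate island — boundary = 79.49 mm. Overall, the cross-section has 2 separate islands. Total boundary length (outer) = 79.49 mm.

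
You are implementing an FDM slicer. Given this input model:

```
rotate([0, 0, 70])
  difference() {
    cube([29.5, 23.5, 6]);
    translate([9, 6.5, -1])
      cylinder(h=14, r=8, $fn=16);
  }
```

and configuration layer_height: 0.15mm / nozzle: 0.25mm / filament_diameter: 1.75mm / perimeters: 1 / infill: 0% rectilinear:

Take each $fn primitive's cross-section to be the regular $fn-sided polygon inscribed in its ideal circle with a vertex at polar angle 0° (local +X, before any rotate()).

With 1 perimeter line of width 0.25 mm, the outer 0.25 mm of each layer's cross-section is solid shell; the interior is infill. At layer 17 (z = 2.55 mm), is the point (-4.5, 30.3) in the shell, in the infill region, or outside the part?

infill

At z = 2.55 mm: the cube is present — its section is the full 29.5×23.5 rectangle; the r=8 cylinder at (9, 6.5) gives a regular 16-gon of circumradius 8 (constant along its height); After the difference (first − rest): starting from the 29.5×23.5 cube, the r=8 cylinder at (9, 6.5) partially overlaps it — only the 187.43 mm² overlap (of its 195.93 mm²) is removed, clipping the outline — 1 connected region; (whole slice rotated 70° about Z — lengths, areas and connectivity unchanged). Overall, the cross-section is a single solid region. Undo the 70° rotation: the query point maps to (26.934, 14.592) in the un-rotated model frame. The nearest boundary edge runs (29.50, 23.50)→(29.50, 0.00); distance from the point to it = 2.57 mm. The point is inside the cross-section and 2.57 mm from the nearest boundary — more than the 0.25 mm shell width (1 × 0.25), so it's in the infill interior.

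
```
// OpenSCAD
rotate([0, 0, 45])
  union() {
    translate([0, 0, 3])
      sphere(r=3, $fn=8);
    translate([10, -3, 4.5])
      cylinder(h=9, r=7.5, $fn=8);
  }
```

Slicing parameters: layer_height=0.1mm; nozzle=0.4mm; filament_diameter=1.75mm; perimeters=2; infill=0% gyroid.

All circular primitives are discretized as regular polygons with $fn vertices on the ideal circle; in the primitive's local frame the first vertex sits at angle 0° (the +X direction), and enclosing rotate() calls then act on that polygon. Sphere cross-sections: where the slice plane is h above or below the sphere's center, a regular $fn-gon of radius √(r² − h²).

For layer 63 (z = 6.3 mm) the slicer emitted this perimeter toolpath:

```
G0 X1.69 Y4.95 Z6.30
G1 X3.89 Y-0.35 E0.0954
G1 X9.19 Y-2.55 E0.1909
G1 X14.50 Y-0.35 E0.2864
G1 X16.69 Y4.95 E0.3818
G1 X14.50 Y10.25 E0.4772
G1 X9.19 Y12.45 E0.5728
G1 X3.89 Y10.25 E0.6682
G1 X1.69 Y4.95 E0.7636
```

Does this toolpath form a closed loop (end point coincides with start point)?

Start point (G0): (1.69, 4.95). End point (last G1): the path returns to the start — closed.

yes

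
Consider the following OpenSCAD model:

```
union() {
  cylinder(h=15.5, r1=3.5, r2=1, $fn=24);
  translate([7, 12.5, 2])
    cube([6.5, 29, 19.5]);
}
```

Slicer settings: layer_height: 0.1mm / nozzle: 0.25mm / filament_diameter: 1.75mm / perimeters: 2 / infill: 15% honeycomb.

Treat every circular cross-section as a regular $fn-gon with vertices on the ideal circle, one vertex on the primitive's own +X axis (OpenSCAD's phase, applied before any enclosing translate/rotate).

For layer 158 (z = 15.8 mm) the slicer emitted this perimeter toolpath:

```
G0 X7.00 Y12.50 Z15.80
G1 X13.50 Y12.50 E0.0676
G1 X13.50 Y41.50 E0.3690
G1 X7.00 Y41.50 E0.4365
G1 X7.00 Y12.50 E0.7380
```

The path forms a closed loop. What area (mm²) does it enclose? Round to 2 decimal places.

Apply the shoelace formula to the sequence of (X, Y) vertices; enclosed area = 188.50 mm².

188.50 mm²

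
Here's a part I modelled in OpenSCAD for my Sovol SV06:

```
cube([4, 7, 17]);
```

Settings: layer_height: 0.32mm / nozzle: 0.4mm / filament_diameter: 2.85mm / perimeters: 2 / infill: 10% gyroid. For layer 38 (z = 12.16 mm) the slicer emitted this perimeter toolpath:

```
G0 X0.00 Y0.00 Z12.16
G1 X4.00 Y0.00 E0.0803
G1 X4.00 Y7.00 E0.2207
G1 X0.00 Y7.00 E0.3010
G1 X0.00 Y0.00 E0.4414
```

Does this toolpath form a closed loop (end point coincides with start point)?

Start point (G0): (0.00, 0.00). End point (last G1): the path returns to the start — closed.

yes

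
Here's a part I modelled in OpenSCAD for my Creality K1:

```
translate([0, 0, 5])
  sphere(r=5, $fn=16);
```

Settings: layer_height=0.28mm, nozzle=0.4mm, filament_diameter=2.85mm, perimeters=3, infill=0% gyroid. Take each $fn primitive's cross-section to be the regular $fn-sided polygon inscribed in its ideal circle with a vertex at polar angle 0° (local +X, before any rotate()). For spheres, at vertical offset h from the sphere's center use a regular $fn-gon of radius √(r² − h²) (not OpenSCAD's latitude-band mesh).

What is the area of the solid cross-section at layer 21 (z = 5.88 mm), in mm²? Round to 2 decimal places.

74.17 mm²

At z = 5.88 mm: the r=5 sphere contributes a regular 16-gon of circumradius √(5²−0.88²) = 4.922 (area = (16/2)·4.922²·sin(360°/16) = 74.17 mm²). Overall, the cross-section is a single solid region. Net area = 74.17 mm².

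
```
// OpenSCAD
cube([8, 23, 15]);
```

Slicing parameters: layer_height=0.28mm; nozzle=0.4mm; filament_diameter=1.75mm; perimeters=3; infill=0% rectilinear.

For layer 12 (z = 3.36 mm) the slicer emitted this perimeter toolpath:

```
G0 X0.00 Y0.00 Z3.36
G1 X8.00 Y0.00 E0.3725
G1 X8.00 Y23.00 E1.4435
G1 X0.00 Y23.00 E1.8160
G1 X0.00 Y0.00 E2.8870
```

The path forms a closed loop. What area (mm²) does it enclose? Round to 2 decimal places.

Apply the shoelace formula to the sequence of (X, Y) vertices; enclosed area = 184.00 mm².

184.00 mm²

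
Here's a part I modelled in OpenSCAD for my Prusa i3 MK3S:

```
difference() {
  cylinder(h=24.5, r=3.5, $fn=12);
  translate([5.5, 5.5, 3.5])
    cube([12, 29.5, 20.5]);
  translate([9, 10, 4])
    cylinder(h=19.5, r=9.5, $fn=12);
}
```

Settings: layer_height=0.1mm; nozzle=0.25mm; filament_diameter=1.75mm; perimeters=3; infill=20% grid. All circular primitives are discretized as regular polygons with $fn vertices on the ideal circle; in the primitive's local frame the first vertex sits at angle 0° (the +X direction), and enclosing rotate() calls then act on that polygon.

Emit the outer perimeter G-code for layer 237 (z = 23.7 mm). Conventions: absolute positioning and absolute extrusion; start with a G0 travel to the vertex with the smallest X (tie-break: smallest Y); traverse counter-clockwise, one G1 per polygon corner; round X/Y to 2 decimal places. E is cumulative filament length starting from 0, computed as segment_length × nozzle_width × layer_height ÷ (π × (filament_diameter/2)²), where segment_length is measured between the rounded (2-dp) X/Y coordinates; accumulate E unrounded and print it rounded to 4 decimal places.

G0 X-3.50 Y0.00 Z23.70
G1 X-3.03 Y-1.75 E0.0188
G1 X-1.75 Y-3.03 E0.0376
G1 X0.00 Y-3.50 E0.0565
G1 X1.75 Y-3.03 E0.0753
G1 X3.03 Y-1.75 E0.0941
G1 X3.50 Y0.00 E0.1130
G1 X3.03 Y1.75 E0.1318
G1 X1.75 Y3.03 E0.1506
G1 X0.00 Y3.50 E0.1694
G1 X-1.75 Y3.03 E0.1883
G1 X-3.03 Y1.75 E0.2071
G1 X-3.50 Y0.00 E0.2259

At z = 23.7 mm: the r=3.5 cylinder contributes a regular 12-gon of circumradius 3.5; the cube at (5.5, 5.5) is present — its section is the full 12×29.5 rectangle; the cylinder at (9, 10) is absent (z outside [4, 23.5]); After the difference (first − rest): starting from the r=3.5 cylinder, the 12×29.5 cube at (5.5, 5.5) misses the remaining region (no effect) — 1 connected region. The outline is a single polygon with 12 vertices. Extrusion per mm of travel: 0.25 × 0.1 / (π × 0.875²) = 0.010394. Accumulating E over each segment gives final E = 0.2259.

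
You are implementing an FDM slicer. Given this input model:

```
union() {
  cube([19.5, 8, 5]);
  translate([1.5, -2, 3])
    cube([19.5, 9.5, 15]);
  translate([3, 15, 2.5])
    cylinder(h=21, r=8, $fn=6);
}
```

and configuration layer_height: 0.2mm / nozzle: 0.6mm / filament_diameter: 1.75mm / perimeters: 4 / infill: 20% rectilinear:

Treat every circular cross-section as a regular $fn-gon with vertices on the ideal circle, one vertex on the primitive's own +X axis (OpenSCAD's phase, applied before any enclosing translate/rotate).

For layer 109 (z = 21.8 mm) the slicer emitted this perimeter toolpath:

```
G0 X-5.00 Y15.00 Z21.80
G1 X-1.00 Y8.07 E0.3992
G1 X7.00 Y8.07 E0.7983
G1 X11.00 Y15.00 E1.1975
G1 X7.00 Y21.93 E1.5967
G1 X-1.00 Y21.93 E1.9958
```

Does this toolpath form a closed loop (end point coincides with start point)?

Start point (G0): (-5.00, 15.00). End point (last G1): the path does not return to the start — open.

no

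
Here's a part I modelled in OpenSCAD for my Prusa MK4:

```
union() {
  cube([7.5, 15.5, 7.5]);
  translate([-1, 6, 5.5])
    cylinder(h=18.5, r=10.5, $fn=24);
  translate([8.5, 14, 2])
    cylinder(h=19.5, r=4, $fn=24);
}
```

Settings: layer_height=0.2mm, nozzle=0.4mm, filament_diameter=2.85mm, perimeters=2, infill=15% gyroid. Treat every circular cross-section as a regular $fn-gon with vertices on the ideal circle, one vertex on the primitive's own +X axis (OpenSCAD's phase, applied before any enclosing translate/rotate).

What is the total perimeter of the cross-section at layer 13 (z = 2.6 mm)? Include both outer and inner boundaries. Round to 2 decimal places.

56.22 mm

At z = 2.6 mm: the cube is present — its section is the full 7.5×15.5 rectangle (perimeter 46.00 mm); the cylinder at (-1, 6) is not intersected at this z (z outside [5.5, 24]); the r=4 cylinder at (8.5, 14) gives a regular 24-gon of circumradius 4 (constant along its height) (perimeter = 2·24·4.000·sin(180°/24) = 25.06 mm); Taking the union: the regions partially overlap (shared area 12.81 mm²), so the edge portions inside another operand are dropped and the merged outline is re-measured after clipping — boundary = 56.22 mm. Overall, the cross-section is a single solid region. Total boundary length (outer) = 56.22 mm.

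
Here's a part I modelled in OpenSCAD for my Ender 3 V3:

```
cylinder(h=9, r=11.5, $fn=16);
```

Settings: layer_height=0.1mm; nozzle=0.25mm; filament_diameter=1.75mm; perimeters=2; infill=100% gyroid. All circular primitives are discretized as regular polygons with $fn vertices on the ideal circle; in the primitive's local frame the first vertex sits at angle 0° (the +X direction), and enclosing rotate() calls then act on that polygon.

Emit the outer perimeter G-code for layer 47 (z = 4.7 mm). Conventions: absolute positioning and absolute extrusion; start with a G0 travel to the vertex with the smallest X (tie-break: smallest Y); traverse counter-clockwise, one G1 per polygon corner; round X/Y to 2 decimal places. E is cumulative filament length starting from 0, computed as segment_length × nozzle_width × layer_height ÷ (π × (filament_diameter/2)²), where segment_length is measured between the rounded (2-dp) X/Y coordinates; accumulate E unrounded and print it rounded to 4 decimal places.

G0 X-11.50 Y0.00 Z4.70
G1 X-10.62 Y-4.40 E0.0466
G1 X-8.13 Y-8.13 E0.0933
G1 X-4.40 Y-10.62 E0.1399
G1 X0.00 Y-11.50 E0.1865
G1 X4.40 Y-10.62 E0.2331
G1 X8.13 Y-8.13 E0.2798
G1 X10.62 Y-4.40 E0.3264
G1 X11.50 Y0.00 E0.3730
G1 X10.62 Y4.40 E0.4196
G1 X8.13 Y8.13 E0.4663
G1 X4.40 Y10.62 E0.5129
G1 X0.00 Y11.50 E0.5595
G1 X-4.40 Y10.62 E0.6062
G1 X-8.13 Y8.13 E0.6528
G1 X-10.62 Y4.40 E0.6994
G1 X-11.50 Y0.00 E0.7460

At z = 4.7 mm: the cylinder: section is a regular 16-gon, circumradius r=11.5. The outline is a single polygon with 16 vertices. Extrusion per mm of travel: 0.25 × 0.1 / (π × 0.875²) = 0.010394. Accumulating E over each segment gives final E = 0.7460.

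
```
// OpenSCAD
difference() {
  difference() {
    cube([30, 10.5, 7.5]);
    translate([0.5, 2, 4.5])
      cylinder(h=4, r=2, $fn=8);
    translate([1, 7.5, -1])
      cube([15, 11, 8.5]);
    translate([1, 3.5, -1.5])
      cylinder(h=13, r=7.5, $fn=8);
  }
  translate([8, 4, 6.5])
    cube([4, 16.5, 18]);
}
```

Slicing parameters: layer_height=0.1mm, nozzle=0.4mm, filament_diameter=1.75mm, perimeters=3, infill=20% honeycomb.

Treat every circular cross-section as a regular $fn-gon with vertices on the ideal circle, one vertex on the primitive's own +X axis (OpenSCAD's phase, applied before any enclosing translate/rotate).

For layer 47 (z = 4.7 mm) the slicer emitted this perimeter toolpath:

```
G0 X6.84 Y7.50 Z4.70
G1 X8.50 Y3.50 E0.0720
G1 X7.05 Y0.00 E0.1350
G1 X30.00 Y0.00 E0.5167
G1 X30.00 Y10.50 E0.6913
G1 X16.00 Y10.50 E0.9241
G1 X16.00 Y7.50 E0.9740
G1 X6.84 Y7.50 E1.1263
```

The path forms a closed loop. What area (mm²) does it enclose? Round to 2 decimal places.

Apply the shoelace formula to the sequence of (X, Y) vertices; enclosed area = 209.11 mm².

209.11 mm²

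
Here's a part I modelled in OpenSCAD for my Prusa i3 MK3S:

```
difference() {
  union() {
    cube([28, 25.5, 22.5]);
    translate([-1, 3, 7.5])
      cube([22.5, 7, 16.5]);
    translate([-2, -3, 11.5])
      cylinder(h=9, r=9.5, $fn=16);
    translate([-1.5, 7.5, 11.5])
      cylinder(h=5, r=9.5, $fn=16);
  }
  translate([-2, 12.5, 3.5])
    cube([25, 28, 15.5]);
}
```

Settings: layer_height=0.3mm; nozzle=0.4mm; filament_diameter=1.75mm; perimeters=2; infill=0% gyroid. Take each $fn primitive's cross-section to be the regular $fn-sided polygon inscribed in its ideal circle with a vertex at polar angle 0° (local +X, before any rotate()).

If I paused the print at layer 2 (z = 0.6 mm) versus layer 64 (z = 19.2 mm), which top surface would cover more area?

Layer 2 (z = 0.6): the cube is present — its section is the full 28×25.5 rectangle (area 714.00 mm²); the cube at (-1, 3) is absent (z outside [7.5, 24]); the cylinder at (-2, -3) is absent (z outside [11.5, 20.5]); the cylinder at (-1.5, 7.5) is absent (z outside [11.5, 16.5]); Combining (union): only the 28×25.5 cube is present, so the union is just that shape — area = 714.00 mm²; the cube at (-2, 12.5) is not intersected at this z (z outside [3.5, 19]); After the difference (first − rest): none of the subtracted shapes is present at this height, so the result so far is unchanged — area = 714.00 mm². So its area = 714.00 mm². Layer 64 (z = 19.2): the cube is present — its section is the full 28×25.5 rectangle (area 714.00 mm²); the cube at (-1, 3) is present — its section is the full 22.5×7 rectangle (area 157.50 mm²); the r=9.5 cylinder at (-2, -3) contributes a regular 16-gon of circumradius 9.5 (area = (16/2)·9.500²·sin(360°/16) = 276.30 mm²); the cylinder at (-1.5, 7.5) is absent (z outside [11.5, 16.5]); Merging all regions: the regions partially overlap — summed areas 1147.80 mm² minus the doubly-counted overlap 182.57 mm² gives 965.23 mm² — area = 965.23 mm²; the cube at (-2, 12.5) does not reach this height (z outside [3.5, 19]); After the difference (first − rest): none of the subtracted shapes is present at this height, so the result so far is unchanged — area = 965.23 mm². So its area = 965.23 mm². Layer 64 is larger (965.23 vs 714.00 mm²).

layer 64 (z = 19.2 mm)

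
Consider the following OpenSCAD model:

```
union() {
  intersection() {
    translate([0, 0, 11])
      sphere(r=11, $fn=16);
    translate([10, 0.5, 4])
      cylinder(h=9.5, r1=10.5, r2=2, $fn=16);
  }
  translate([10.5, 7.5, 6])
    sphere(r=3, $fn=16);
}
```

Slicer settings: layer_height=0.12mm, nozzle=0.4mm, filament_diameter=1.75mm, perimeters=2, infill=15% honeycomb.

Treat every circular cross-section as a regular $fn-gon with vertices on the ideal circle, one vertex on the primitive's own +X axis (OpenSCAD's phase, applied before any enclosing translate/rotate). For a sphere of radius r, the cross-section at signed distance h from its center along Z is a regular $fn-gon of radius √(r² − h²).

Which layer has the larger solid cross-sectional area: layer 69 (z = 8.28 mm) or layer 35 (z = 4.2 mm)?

Layer 69 (z = 8.28): the r=11 sphere contributes a regular 16-gon of circumradius √(11²−2.72²) = 10.658 (area = (16/2)·10.658²·sin(360°/16) = 347.79 mm²); the cone at (10, 0.5): at t=0.451 of its height the radius interpolates to r₁+(r₂−r₁)t = 6.671, giving a regular 16-gon of that circumradius (area = (16/2)·6.671²·sin(360°/16) = 136.22 mm²); Keeping only the common overlap: the cone at (10, 0.5) partially overlaps the r=11 sphere; clipping to the common part keeps 65.37 mm² — area = 65.37 mm²; the r=3 sphere at (10.5, 7.5) contributes a regular 16-gon of circumradius √(3²−2.28²) = 1.950 (area = (16/2)·1.950²·sin(360°/16) = 11.64 mm²); Merging all regions: the 2 present regions are separate (no shared area or edge), so areas and boundary lengths simply add and each stays a separate island — area = 77.01 mm². So its area = 77.01 mm². Layer 35 (z = 4.2): the sphere: section is a regular 16-gon, circumradius = √(r²−h²) = √(11²−6.8²) = 8.646 (area = (16/2)·8.646²·sin(360°/16) = 228.88 mm²); the cone at (10, 0.5) contributes a regular 16-gon of circumradius 10.321 (interpolated between r1=10.5 and r2=2 at t=0.021) (area = (16/2)·10.321²·sin(360°/16) = 326.12 mm²); After intersecting: the cone at (10, 0.5) partially overlaps the r=11 sphere; clipping to the common part keeps 96.51 mm² — area = 96.51 mm²; the r=3 sphere at (10.5, 7.5) contributes a regular 16-gon of circumradius √(3²−1.8²) = 2.400 (area = (16/2)·2.400²·sin(360°/16) = 17.63 mm²); Merging all regions: the 2 present regions are separate (no shared area or edge), so areas and boundary lengths simply add and each stays a separate island — area = 114.15 mm². So its area = 114.15 mm². Layer 35 is larger (114.15 vs 77.01 mm²).

layer 35 (z = 4.2 mm)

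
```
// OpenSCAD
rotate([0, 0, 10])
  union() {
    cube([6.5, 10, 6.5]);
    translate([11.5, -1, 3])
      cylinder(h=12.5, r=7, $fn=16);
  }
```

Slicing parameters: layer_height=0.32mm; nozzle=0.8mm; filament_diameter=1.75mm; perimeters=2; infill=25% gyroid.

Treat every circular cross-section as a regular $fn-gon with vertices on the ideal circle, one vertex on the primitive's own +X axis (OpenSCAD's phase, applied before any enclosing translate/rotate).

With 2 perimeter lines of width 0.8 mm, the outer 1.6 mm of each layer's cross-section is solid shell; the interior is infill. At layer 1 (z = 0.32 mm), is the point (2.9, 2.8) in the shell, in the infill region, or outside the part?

infill

At z = 0.32 mm: the cube is present — its section is the full 6.5×10 rectangle; the cylinder at (11.5, -1) is absent (z outside [3, 15.5]); Combining (union): only the 6.5×10 cube is present, so the union is just that shape — 1 connected region; (rotated 10° about Z; rotation is an isometry so areas/perimeters/island counts are preserved). Overall, the cross-section is a single solid region. Undo the 10° rotation: the query point maps to (3.342, 2.254) in the un-rotated model frame. The nearest boundary edge runs (0.00, 0.00)→(6.50, 0.00); distance from the point to it = 2.25 mm. The point is inside the cross-section and 2.25 mm from the nearest boundary — more than the 1.6 mm shell width (2 × 0.8), so it's in the infill interior.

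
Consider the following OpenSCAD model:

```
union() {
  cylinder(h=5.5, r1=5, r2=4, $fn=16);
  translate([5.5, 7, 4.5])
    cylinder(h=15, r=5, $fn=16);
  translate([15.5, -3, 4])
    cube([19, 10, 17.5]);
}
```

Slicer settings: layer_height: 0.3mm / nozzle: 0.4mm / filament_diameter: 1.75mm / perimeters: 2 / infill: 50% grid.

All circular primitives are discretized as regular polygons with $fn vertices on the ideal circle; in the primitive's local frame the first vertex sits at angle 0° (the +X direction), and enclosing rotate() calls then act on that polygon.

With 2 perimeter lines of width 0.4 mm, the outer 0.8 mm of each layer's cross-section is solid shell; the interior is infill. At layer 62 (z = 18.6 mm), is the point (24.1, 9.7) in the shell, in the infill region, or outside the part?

At z = 18.6 mm: the cone does not reach this height (z outside [0, 5.5]); the r=5 cylinder at (5.5, 7) contributes a regular 16-gon of circumradius 5; the 19×10 cube at (15.5, -3) contributes its full rectangle; Combining (union): the 2 present regions are separate (no shared area or edge), so areas and boundary lengths simply add and each stays a separate island — 2 connected regions. Overall, the cross-section has 2 separate islands. The nearest boundary edge runs (15.50, 7.00)→(34.50, 7.00); distance from the point to it = 2.70 mm. The point is not inside any of the regions above, so it lies outside the cross-section (2.70 mm from the nearest boundary).

outside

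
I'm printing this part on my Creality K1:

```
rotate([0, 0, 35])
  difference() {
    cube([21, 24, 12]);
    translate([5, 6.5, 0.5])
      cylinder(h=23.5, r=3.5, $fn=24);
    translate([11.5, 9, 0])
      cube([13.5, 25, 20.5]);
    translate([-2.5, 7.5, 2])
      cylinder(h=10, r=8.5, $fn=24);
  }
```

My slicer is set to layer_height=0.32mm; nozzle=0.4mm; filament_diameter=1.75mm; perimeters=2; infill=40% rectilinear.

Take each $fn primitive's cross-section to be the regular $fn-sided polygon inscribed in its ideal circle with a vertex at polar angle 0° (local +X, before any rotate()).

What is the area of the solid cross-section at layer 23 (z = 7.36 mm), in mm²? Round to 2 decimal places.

276.81 mm²

At z = 7.36 mm: the 21×24 cube contributes its full rectangle (area 504.00 mm²); the r=3.5 cylinder at (5, 6.5) gives a regular 24-gon of circumradius 3.5 (constant along its height) (area = (24/2)·3.500²·sin(360°/24) = 38.05 mm²); the 13.5×25 cube at (11.5, 9) contributes its full rectangle (area 337.50 mm²); the r=8.5 cylinder at (-2.5, 7.5) gives a regular 24-gon of circumradius 8.5 (constant along its height) (area = (24/2)·8.500²·sin(360°/24) = 224.40 mm²); Taking the first minus the rest: starting from the 21×24 cube (504.00 mm²), the r=3.5 cylinder at (5, 6.5) lies wholly inside it (removes its full 38.05 mm² and its 21.93 mm outline becomes a hole wall); the 13.5×25 cube at (11.5, 9) partially overlaps it — only the 142.50 mm² overlap (of its 337.50 mm²) is removed, clipping the outline; the r=8.5 cylinder at (-2.5, 7.5) partially overlaps it — only the 46.64 mm² overlap (of its 224.40 mm²) is removed, clipping the outline — area = 276.81 mm²; (rotated 35° about Z; rotation is an isometry so areas/perimeters/island counts are preserved). Overall, the cross-section is a single solid region. Net area = 276.81 mm².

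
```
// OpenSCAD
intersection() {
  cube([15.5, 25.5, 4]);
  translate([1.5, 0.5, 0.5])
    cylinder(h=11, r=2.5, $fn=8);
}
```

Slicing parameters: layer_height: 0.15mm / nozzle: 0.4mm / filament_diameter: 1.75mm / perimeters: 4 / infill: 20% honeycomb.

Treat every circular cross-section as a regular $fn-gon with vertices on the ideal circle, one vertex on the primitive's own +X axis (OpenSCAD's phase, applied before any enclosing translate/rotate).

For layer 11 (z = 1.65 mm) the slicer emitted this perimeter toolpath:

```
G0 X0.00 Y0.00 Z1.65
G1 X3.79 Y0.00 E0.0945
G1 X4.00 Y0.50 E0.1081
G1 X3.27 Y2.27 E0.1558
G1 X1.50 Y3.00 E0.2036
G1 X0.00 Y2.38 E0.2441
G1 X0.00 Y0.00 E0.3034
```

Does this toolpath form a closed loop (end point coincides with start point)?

Start point (G0): (0.00, 0.00). End point (last G1): the path returns to the start — closed.

yes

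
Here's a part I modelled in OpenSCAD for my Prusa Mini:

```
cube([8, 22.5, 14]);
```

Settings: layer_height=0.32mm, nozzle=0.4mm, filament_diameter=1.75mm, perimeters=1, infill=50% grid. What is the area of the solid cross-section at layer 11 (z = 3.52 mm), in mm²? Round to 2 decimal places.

At z = 3.52 mm: the cube is present — its section is the full 8×22.5 rectangle (area 180.00 mm²). Overall, the cross-section is a single solid region. Net area = 180.00 mm².

180.00 mm²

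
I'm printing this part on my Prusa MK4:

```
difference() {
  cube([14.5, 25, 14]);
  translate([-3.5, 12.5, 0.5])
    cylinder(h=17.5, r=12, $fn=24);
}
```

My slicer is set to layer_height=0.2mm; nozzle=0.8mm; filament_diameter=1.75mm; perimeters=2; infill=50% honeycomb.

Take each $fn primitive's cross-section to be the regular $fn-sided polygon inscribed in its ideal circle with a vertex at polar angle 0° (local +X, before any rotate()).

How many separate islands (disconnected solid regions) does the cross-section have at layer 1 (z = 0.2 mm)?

At z = 0.2 mm: the 14.5×25 cube contributes its full rectangle; the cylinder at (-3.5, 12.5) is absent (z outside [0.5, 18]); Taking the first minus the rest: none of the subtracted shapes is present at this height, so the 14.5×25 cube is unchanged — 1 connected region. Overall, the cross-section is a single solid region. Island count = 1.

1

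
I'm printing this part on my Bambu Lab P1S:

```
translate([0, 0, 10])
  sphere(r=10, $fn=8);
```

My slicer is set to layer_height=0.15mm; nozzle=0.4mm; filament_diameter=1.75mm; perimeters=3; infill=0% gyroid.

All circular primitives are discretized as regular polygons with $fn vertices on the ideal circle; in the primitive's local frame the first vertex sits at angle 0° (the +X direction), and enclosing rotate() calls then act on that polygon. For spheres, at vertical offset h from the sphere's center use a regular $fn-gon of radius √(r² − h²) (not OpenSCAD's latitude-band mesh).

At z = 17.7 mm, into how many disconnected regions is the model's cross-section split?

1

At z = 17.7 mm: the r=10 sphere slices to a regular 8-gon of circumradius 6.380 (√(r²−h²) with h=7.7 from center). The result has 1 disconnected region.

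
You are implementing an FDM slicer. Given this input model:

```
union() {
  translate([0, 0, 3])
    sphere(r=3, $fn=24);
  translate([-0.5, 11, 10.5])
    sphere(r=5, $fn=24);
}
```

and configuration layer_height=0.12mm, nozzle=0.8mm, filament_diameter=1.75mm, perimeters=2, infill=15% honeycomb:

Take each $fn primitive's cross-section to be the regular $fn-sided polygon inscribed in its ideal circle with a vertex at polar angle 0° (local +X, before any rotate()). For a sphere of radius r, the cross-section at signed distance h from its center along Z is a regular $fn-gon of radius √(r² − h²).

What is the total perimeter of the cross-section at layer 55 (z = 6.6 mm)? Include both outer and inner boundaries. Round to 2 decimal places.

At z = 6.6 mm: the sphere is absent (|z−center|=3.600 > r=3); the r=5 sphere at (-0.5, 11) contributes a regular 24-gon of circumradius √(5²−3.9²) = 3.129 (perimeter = 2·24·3.129·sin(180°/24) = 19.60 mm); Merging all regions: only the r=5 sphere at (-0.5, 11) is present, so the union is just that shape — boundary = 19.60 mm. Overall, the cross-section is a single solid region. Total boundary length (outer) = 19.60 mm.

19.60 mm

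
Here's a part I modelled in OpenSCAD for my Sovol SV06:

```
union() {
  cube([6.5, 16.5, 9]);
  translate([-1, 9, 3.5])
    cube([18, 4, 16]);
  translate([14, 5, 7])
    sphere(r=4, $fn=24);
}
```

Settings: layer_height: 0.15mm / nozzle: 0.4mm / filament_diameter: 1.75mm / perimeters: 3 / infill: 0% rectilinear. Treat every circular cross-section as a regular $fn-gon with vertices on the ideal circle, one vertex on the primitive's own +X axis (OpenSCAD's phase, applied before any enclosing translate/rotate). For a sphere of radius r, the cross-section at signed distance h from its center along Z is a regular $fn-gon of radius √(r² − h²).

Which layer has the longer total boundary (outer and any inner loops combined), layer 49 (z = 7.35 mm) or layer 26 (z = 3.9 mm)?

Layer 49 (z = 7.35): the 6.5×16.5 cube contributes its full rectangle (perimeter 46.00 mm); the 18×4 cube at (-1, 9) contributes its full rectangle (perimeter 44.00 mm); the r=4 sphere at (14, 5) slices to a regular 24-gon of circumradius 3.985 (√(r²−h²) with h=0.35 from center) (perimeter = 2·24·3.985·sin(180°/24) = 24.96 mm); Taking the union: the regions partially overlap (shared area 26.00 mm²), so the edge portions inside another operand are dropped and the merged outline is re-measured after clipping — boundary = 93.96 mm. So its perimeter = 93.96 mm. Layer 26 (z = 3.9): the 6.5×16.5 cube contributes its full rectangle (perimeter 46.00 mm); the 18×4 cube at (-1, 9) contributes its full rectangle (perimeter 44.00 mm); the sphere at (14, 5): section is a regular 24-gon, circumradius = √(r²−h²) = √(4²−3.1²) = 2.528 (perimeter = 2·24·2.528·sin(180°/24) = 15.84 mm); Combining (union): the regions partially overlap (shared area 26.00 mm²), so the edge portions inside another operand are dropped and the merged outline is re-measured after clipping — boundary = 84.84 mm. So its perimeter = 84.84 mm. Layer 49 is larger (93.96 vs 84.84 mm).

layer 49 (z = 7.35 mm)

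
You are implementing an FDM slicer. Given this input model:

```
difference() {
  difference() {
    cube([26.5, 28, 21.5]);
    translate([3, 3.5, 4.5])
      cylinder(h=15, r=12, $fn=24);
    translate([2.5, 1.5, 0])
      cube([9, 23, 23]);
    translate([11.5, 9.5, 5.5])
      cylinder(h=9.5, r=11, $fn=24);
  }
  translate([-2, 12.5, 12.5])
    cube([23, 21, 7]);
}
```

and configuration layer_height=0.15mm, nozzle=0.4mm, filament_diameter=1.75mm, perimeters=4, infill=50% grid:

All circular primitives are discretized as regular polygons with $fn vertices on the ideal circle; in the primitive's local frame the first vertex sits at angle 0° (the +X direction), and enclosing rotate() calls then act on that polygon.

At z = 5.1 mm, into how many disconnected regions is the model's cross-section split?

1

At z = 5.1 mm: the cube (footprint 26.5×28) is included at this height; the r=12 cylinder at (3, 3.5) contributes a regular 24-gon of circumradius 12; the cube at (2.5, 1.5) (footprint 9×23) is included at this height; the cylinder at (11.5, 9.5) is not intersected at this z (z outside [5.5, 15]); After the difference (first − rest): starting from the 26.5×28 cube, the r=12 cylinder at (3, 3.5) partially overlaps it — only the 198.89 mm² overlap (of its 447.24 mm²) is removed, clipping the outline; the 9×23 cube at (2.5, 1.5) partially overlaps it — only the 90.99 mm² overlap (of its 207.00 mm²) is removed, clipping the outline — 1 connected region; the cube at (-2, 12.5) is absent (z outside [12.5, 19.5]); Subtracting the remaining from the first: none of the subtracted shapes is present at this height, so that combined region is unchanged — 1 connected region. The result has 1 disconnected region.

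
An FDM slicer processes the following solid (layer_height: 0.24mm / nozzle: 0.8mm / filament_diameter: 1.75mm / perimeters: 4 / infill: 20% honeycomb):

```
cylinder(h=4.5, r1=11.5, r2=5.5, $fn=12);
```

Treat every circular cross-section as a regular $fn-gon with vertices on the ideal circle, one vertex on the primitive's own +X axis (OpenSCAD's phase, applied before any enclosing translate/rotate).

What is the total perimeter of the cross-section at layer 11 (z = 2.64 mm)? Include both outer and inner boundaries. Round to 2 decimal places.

49.57 mm

At z = 2.64 mm: the cone: at t=0.587 of its height the radius interpolates to r₁+(r₂−r₁)t = 7.980, giving a regular 12-gon of that circumradius (perimeter = 2·12·7.980·sin(180°/12) = 49.57 mm). Overall, the cross-section is a single solid region. Total boundary length (outer) = 49.57 mm.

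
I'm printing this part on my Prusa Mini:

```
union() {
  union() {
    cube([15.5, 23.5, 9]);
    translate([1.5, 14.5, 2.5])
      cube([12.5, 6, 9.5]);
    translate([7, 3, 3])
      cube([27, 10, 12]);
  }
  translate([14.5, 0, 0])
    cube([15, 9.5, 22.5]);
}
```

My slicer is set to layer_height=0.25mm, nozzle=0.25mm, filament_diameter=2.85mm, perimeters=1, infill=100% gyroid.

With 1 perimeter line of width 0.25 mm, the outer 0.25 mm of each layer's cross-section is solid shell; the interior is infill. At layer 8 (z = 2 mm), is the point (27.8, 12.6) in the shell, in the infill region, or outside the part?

At z = 2 mm: the 15.5×23.5 cube contributes its full rectangle; the cube at (1.5, 14.5) is absent (z outside [2.5, 12]); the cube at (7, 3) is absent (z outside [3, 15]); Taking the union: only the 15.5×23.5 cube is present, so the union is just that shape — 1 connected region; the cube at (14.5, 0) is present — its section is the full 15×9.5 rectangle; Combining (union): the regions partially overlap (shared area 9.50 mm²), so overlapping operands fuse into one piece — 1 connected region. Overall, the cross-section is a single solid region. The nearest boundary edge runs (15.50, 9.50)→(29.50, 9.50); distance from the point to it = 3.10 mm. The point is not inside any of the regions above, so it lies outside the cross-section (3.10 mm from the nearest boundary).

outside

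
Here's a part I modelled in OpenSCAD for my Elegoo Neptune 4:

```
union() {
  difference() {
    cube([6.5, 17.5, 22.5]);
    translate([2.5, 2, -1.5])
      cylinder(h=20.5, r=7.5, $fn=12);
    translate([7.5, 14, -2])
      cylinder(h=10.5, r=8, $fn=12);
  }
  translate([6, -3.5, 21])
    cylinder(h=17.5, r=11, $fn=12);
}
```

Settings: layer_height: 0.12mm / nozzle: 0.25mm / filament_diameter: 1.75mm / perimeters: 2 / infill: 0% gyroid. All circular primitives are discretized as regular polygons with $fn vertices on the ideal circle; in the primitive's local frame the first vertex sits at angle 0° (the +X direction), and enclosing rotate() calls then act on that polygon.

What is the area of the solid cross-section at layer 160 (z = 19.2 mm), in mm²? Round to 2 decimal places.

At z = 19.2 mm: the cube is present — its section is the full 6.5×17.5 rectangle (area 113.75 mm²); the cylinder at (2.5, 2) is not intersected at this z (z outside [-1.5, 19]); the cylinder at (7.5, 14) is not intersected at this z (z outside [-2, 8.5]); After the difference (first − rest): none of the subtracted shapes is present at this height, so the 6.5×17.5 cube is unchanged — area = 113.75 mm²; the cylinder at (6, -3.5) is absent (z outside [21, 38.5]); Combining (union): only the result so far is present, so the union is just that shape — area = 113.75 mm². Overall, the cross-section is a single solid region. Net area = 113.75 mm².

113.75 mm²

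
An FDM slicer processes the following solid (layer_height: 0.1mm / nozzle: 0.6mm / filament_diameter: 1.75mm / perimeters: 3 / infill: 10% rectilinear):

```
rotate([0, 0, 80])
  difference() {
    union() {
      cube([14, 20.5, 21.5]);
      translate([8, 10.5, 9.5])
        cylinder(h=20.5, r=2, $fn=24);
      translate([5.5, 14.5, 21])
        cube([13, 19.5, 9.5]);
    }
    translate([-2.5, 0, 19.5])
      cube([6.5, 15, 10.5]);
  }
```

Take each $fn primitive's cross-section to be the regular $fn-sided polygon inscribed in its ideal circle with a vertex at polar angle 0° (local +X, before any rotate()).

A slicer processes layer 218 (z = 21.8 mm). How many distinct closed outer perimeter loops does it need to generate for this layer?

2

At z = 21.8 mm: the cube does not reach this height (z outside [0, 21.5]); the r=2 cylinder at (8, 10.5) contributes a regular 24-gon of circumradius 2; the cube at (5.5, 14.5) (footprint 13×19.5) is included at this height; Taking the union: the 2 present regions are separate (no shared area or edge), so areas and boundary lengths simply add and each stays a separate island — 2 connected regions; the cube at (-2.5, 0) (footprint 6.5×15) is included at this height; Subtracting the remaining from the first: starting from that combined region, the 6.5×15 cube at (-2.5, 0) misses the remaining region (no effect) — 2 connected regions; (rotated 80° about Z; rotation is an isometry so areas/perimeters/island counts are preserved). The result has 2 disconnected regions.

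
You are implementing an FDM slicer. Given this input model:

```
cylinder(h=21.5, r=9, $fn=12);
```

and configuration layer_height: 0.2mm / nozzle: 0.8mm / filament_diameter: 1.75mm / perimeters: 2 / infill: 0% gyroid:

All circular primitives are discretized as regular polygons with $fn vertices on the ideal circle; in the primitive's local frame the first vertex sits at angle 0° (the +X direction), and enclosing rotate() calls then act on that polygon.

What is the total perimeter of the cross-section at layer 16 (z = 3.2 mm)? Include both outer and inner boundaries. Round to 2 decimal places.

55.90 mm

At z = 3.2 mm: the r=9 cylinder gives a regular 12-gon of circumradius 9 (constant along its height) (perimeter = 2·12·9.000·sin(180°/12) = 55.90 mm). Overall, the cross-section is a single solid region. Total boundary length (outer) = 55.90 mm.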